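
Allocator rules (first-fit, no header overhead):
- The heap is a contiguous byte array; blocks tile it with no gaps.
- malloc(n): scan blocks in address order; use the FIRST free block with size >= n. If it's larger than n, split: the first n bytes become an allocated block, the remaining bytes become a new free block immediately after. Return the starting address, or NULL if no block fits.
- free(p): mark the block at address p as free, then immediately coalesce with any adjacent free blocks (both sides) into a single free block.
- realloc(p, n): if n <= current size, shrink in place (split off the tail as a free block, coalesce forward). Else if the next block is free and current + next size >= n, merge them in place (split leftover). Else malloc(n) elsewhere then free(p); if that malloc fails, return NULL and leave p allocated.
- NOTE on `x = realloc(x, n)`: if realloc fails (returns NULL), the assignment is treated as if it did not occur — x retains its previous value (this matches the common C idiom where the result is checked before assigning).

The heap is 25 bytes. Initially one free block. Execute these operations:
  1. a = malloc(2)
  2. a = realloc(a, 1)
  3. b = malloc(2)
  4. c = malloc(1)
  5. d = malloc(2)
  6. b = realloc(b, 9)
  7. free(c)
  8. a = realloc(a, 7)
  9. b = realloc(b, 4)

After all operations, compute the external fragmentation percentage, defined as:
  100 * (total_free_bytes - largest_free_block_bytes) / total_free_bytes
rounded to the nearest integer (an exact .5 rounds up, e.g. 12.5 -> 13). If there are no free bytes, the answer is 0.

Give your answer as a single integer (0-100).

Answer: 58

Derivation:
Op 1: a = malloc(2) -> a = 0; heap: [0-1 ALLOC][2-24 FREE]
Op 2: a = realloc(a, 1) -> a = 0; heap: [0-0 ALLOC][1-24 FREE]
Op 3: b = malloc(2) -> b = 1; heap: [0-0 ALLOC][1-2 ALLOC][3-24 FREE]
Op 4: c = malloc(1) -> c = 3; heap: [0-0 ALLOC][1-2 ALLOC][3-3 ALLOC][4-24 FREE]
Op 5: d = malloc(2) -> d = 4; heap: [0-0 ALLOC][1-2 ALLOC][3-3 ALLOC][4-5 ALLOC][6-24 FREE]
Op 6: b = realloc(b, 9) -> b = 6; heap: [0-0 ALLOC][1-2 FREE][3-3 ALLOC][4-5 ALLOC][6-14 ALLOC][15-24 FREE]
Op 7: free(c) -> (freed c); heap: [0-0 ALLOC][1-3 FREE][4-5 ALLOC][6-14 ALLOC][15-24 FREE]
Op 8: a = realloc(a, 7) -> a = 15; heap: [0-3 FREE][4-5 ALLOC][6-14 ALLOC][15-21 ALLOC][22-24 FREE]
Op 9: b = realloc(b, 4) -> b = 6; heap: [0-3 FREE][4-5 ALLOC][6-9 ALLOC][10-14 FREE][15-21 ALLOC][22-24 FREE]
Free blocks: [4 5 3] total_free=12 largest=5 -> 100*(12-5)/12 = 700/12 ≈ 58.333 -> rounds to 58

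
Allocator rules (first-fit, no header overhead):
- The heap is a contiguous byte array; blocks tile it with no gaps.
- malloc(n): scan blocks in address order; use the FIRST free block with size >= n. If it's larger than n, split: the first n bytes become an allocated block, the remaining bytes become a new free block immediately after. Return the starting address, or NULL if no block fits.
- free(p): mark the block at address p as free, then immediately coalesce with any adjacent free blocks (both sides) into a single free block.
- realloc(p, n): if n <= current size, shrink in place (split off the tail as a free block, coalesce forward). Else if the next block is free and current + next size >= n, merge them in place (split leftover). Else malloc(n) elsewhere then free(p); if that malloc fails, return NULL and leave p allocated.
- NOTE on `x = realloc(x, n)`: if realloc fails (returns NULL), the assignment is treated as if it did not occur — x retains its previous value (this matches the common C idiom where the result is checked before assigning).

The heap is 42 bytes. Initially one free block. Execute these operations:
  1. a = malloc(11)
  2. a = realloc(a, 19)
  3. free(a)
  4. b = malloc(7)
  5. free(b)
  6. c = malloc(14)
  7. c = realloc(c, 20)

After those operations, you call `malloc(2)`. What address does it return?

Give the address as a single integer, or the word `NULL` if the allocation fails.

Answer: 20

Derivation:
Op 1: a = malloc(11) -> a = 0; heap: [0-10 ALLOC][11-41 FREE]
Op 2: a = realloc(a, 19) -> a = 0; heap: [0-18 ALLOC][19-41 FREE]
Op 3: free(a) -> (freed a); heap: [0-41 FREE]
Op 4: b = malloc(7) -> b = 0; heap: [0-6 ALLOC][7-41 FREE]
Op 5: free(b) -> (freed b); heap: [0-41 FREE]
Op 6: c = malloc(14) -> c = 0; heap: [0-13 ALLOC][14-41 FREE]
Op 7: c = realloc(c, 20) -> c = 0; heap: [0-19 ALLOC][20-41 FREE]
malloc(2): first-fit scan over [0-19 ALLOC][20-41 FREE] -> 20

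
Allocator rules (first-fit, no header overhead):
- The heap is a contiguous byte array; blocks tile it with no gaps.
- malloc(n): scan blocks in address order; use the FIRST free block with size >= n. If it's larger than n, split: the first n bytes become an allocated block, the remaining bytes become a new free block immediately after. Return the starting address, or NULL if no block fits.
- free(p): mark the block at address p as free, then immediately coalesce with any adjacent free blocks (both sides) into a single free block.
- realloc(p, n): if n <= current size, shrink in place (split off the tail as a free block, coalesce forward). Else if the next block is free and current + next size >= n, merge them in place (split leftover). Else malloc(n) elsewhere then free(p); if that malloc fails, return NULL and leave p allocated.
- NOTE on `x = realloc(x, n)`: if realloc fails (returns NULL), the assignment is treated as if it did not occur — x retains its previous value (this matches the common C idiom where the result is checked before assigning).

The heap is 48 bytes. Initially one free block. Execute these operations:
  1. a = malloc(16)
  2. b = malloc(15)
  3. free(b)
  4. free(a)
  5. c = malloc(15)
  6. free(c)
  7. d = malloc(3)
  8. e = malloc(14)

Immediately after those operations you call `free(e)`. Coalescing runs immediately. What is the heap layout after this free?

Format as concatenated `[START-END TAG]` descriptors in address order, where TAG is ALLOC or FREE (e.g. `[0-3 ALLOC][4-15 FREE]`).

Answer: [0-2 ALLOC][3-47 FREE]

Derivation:
Op 1: a = malloc(16) -> a = 0; heap: [0-15 ALLOC][16-47 FREE]
Op 2: b = malloc(15) -> b = 16; heap: [0-15 ALLOC][16-30 ALLOC][31-47 FREE]
Op 3: free(b) -> (freed b); heap: [0-15 ALLOC][16-47 FREE]
Op 4: free(a) -> (freed a); heap: [0-47 FREE]
Op 5: c = malloc(15) -> c = 0; heap: [0-14 ALLOC][15-47 FREE]
Op 6: free(c) -> (freed c); heap: [0-47 FREE]
Op 7: d = malloc(3) -> d = 0; heap: [0-2 ALLOC][3-47 FREE]
Op 8: e = malloc(14) -> e = 3; heap: [0-2 ALLOC][3-16 ALLOC][17-47 FREE]
free(e): e = 3 -> block [3-16 ALLOC]; mark free, coalesce with adjacent free neighbors -> [0-2 ALLOC][3-47 FREE]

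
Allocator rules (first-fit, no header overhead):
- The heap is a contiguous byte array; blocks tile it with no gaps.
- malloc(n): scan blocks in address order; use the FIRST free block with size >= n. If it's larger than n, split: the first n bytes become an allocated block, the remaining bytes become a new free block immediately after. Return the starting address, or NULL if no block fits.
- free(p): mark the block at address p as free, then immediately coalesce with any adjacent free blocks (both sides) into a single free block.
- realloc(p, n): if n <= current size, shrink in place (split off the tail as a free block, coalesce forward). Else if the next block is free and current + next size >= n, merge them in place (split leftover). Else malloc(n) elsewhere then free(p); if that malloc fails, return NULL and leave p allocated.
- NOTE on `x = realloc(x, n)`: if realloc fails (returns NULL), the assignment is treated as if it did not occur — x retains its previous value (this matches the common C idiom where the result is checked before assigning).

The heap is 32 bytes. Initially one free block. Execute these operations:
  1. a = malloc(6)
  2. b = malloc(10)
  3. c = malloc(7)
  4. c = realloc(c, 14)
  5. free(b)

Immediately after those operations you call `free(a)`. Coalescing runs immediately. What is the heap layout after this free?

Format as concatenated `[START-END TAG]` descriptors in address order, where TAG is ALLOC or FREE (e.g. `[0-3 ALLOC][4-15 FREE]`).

Op 1: a = malloc(6) -> a = 0; heap: [0-5 ALLOC][6-31 FREE]
Op 2: b = malloc(10) -> b = 6; heap: [0-5 ALLOC][6-15 ALLOC][16-31 FREE]
Op 3: c = malloc(7) -> c = 16; heap: [0-5 ALLOC][6-15 ALLOC][16-22 ALLOC][23-31 FREE]
Op 4: c = realloc(c, 14) -> c = 16; heap: [0-5 ALLOC][6-15 ALLOC][16-29 ALLOC][30-31 FREE]
Op 5: free(b) -> (freed b); heap: [0-5 ALLOC][6-15 FREE][16-29 ALLOC][30-31 FREE]
free(a): a = 0 -> block [0-5 ALLOC]; mark free, coalesce with adjacent free neighbors -> [0-15 FREE][16-29 ALLOC][30-31 FREE]

Answer: [0-15 FREE][16-29 ALLOC][30-31 FREE]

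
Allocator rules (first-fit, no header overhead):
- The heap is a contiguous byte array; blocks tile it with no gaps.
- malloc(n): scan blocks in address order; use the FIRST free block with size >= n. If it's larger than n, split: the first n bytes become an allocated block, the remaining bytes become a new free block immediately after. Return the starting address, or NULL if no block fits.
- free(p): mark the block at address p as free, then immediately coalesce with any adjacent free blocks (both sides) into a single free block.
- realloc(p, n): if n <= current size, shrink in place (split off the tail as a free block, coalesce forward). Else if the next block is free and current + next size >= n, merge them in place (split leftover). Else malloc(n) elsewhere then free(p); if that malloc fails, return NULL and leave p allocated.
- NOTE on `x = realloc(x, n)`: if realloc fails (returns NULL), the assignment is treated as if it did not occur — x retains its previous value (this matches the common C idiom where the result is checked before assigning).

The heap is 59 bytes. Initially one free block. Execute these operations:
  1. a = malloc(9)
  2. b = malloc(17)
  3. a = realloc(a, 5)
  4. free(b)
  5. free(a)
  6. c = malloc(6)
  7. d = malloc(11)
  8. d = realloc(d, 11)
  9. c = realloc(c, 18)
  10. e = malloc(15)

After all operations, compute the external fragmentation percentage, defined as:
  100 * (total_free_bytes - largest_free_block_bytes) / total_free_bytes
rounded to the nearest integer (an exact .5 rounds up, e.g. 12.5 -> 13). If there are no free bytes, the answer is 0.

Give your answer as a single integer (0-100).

Answer: 40

Derivation:
Op 1: a = malloc(9) -> a = 0; heap: [0-8 ALLOC][9-58 FREE]
Op 2: b = malloc(17) -> b = 9; heap: [0-8 ALLOC][9-25 ALLOC][26-58 FREE]
Op 3: a = realloc(a, 5) -> a = 0; heap: [0-4 ALLOC][5-8 FREE][9-25 ALLOC][26-58 FREE]
Op 4: free(b) -> (freed b); heap: [0-4 ALLOC][5-58 FREE]
Op 5: free(a) -> (freed a); heap: [0-58 FREE]
Op 6: c = malloc(6) -> c = 0; heap: [0-5 ALLOC][6-58 FREE]
Op 7: d = malloc(11) -> d = 6; heap: [0-5 ALLOC][6-16 ALLOC][17-58 FREE]
Op 8: d = realloc(d, 11) -> d = 6; heap: [0-5 ALLOC][6-16 ALLOC][17-58 FREE]
Op 9: c = realloc(c, 18) -> c = 17; heap: [0-5 FREE][6-16 ALLOC][17-34 ALLOC][35-58 FREE]
Op 10: e = malloc(15) -> e = 35; heap: [0-5 FREE][6-16 ALLOC][17-34 ALLOC][35-49 ALLOC][50-58 FREE]
Free blocks: [6 9] total_free=15 largest=9 -> 100*(15-9)/15 = 600/15 = 40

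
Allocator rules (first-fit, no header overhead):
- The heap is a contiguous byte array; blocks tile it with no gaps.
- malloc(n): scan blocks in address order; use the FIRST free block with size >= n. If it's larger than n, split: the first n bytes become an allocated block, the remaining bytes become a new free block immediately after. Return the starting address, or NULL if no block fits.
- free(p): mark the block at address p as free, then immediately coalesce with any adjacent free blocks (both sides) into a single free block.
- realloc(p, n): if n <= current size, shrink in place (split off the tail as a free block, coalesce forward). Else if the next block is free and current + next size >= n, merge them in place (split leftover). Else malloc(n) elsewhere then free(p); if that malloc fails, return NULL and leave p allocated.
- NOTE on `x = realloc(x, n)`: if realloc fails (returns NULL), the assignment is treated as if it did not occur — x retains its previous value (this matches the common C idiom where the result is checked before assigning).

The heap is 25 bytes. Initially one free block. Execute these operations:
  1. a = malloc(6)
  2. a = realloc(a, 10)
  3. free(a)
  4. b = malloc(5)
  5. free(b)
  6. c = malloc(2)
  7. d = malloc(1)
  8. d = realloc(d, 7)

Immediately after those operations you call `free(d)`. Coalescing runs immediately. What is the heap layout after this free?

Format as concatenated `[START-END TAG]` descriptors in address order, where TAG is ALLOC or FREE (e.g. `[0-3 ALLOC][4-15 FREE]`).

Answer: [0-1 ALLOC][2-24 FREE]

Derivation:
Op 1: a = malloc(6) -> a = 0; heap: [0-5 ALLOC][6-24 FREE]
Op 2: a = realloc(a, 10) -> a = 0; heap: [0-9 ALLOC][10-24 FREE]
Op 3: free(a) -> (freed a); heap: [0-24 FREE]
Op 4: b = malloc(5) -> b = 0; heap: [0-4 ALLOC][5-24 FREE]
Op 5: free(b) -> (freed b); heap: [0-24 FREE]
Op 6: c = malloc(2) -> c = 0; heap: [0-1 ALLOC][2-24 FREE]
Op 7: d = malloc(1) -> d = 2; heap: [0-1 ALLOC][2-2 ALLOC][3-24 FREE]
Op 8: d = realloc(d, 7) -> d = 2; heap: [0-1 ALLOC][2-8 ALLOC][9-24 FREE]
free(d): d = 2 -> block [2-8 ALLOC]; mark free, coalesce with adjacent free neighbors -> [0-1 ALLOC][2-24 FREE]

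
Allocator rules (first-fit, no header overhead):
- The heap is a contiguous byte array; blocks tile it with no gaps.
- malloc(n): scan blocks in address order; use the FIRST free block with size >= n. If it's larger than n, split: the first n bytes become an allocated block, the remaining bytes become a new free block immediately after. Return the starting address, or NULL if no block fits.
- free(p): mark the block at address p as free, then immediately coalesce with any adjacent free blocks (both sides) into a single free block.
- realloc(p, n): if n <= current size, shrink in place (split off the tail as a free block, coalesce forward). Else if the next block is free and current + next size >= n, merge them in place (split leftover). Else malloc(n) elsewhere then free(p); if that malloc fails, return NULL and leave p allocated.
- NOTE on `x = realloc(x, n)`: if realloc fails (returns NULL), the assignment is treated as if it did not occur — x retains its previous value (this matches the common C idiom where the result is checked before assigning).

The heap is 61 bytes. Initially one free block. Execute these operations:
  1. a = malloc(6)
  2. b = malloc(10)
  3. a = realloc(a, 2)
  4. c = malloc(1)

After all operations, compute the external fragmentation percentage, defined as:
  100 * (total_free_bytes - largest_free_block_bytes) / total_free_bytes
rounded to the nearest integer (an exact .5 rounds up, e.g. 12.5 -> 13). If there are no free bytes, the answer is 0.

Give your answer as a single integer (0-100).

Op 1: a = malloc(6) -> a = 0; heap: [0-5 ALLOC][6-60 FREE]
Op 2: b = malloc(10) -> b = 6; heap: [0-5 ALLOC][6-15 ALLOC][16-60 FREE]
Op 3: a = realloc(a, 2) -> a = 0; heap: [0-1 ALLOC][2-5 FREE][6-15 ALLOC][16-60 FREE]
Op 4: c = malloc(1) -> c = 2; heap: [0-1 ALLOC][2-2 ALLOC][3-5 FREE][6-15 ALLOC][16-60 FREE]
Free blocks: [3 45] total_free=48 largest=45 -> 100*(48-45)/48 = 300/48 = 6.25 -> rounds to 6

Answer: 6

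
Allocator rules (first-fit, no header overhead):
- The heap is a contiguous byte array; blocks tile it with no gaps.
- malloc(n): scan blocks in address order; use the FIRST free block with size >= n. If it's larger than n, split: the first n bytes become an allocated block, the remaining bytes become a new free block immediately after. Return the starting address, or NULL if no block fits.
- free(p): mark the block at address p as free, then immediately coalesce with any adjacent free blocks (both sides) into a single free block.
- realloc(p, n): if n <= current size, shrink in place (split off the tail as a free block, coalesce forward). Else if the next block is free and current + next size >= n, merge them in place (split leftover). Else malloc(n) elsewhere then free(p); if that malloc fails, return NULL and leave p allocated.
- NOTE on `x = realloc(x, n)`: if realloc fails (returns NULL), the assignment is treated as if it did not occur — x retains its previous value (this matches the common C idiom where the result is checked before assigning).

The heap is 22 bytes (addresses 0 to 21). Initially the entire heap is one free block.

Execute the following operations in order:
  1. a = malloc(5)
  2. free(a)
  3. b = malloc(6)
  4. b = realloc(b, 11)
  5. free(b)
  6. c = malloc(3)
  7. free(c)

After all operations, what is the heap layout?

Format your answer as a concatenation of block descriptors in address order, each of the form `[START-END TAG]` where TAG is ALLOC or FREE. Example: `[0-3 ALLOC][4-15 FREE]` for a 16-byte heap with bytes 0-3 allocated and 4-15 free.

Answer: [0-21 FREE]

Derivation:
Op 1: a = malloc(5) -> a = 0; heap: [0-4 ALLOC][5-21 FREE]
Op 2: free(a) -> (freed a); heap: [0-21 FREE]
Op 3: b = malloc(6) -> b = 0; heap: [0-5 ALLOC][6-21 FREE]
Op 4: b = realloc(b, 11) -> b = 0; heap: [0-10 ALLOC][11-21 FREE]
Op 5: free(b) -> (freed b); heap: [0-21 FREE]
Op 6: c = malloc(3) -> c = 0; heap: [0-2 ALLOC][3-21 FREE]
Op 7: free(c) -> (freed c); heap: [0-21 FREE]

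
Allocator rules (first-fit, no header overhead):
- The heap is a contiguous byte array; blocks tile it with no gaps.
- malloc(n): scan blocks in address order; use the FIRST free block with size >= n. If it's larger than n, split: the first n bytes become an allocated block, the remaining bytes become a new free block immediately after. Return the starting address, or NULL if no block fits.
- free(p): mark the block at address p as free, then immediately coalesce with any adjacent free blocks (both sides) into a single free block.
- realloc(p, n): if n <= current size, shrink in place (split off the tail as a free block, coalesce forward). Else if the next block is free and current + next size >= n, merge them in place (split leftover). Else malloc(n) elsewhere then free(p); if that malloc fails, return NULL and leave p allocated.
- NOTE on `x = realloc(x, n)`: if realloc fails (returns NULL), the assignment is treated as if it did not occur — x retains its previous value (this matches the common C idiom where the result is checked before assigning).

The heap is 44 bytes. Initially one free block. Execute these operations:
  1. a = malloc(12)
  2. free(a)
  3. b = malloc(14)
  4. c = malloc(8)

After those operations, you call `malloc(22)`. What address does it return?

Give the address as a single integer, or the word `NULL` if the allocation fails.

Op 1: a = malloc(12) -> a = 0; heap: [0-11 ALLOC][12-43 FREE]
Op 2: free(a) -> (freed a); heap: [0-43 FREE]
Op 3: b = malloc(14) -> b = 0; heap: [0-13 ALLOC][14-43 FREE]
Op 4: c = malloc(8) -> c = 14; heap: [0-13 ALLOC][14-21 ALLOC][22-43 FREE]
malloc(22): first-fit scan over [0-13 ALLOC][14-21 ALLOC][22-43 FREE] -> 22

Answer: 22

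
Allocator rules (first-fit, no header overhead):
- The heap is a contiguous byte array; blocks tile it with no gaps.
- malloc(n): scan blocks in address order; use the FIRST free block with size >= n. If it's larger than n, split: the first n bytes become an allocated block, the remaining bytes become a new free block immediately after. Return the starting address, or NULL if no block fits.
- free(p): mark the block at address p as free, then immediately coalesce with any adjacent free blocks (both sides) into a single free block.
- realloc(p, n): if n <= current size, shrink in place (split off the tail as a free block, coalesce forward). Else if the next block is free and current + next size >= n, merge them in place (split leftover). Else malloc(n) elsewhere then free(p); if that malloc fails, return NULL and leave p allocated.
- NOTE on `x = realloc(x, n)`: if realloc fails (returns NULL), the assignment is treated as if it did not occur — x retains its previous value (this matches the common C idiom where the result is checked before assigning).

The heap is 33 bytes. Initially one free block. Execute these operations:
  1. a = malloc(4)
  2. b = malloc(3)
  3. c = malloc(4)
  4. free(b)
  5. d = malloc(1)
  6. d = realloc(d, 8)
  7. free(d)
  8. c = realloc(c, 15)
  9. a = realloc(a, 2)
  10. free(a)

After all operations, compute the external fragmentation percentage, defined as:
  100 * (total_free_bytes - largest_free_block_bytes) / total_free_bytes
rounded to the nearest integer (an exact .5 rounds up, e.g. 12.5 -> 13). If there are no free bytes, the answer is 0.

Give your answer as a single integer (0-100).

Op 1: a = malloc(4) -> a = 0; heap: [0-3 ALLOC][4-32 FREE]
Op 2: b = malloc(3) -> b = 4; heap: [0-3 ALLOC][4-6 ALLOC][7-32 FREE]
Op 3: c = malloc(4) -> c = 7; heap: [0-3 ALLOC][4-6 ALLOC][7-10 ALLOC][11-32 FREE]
Op 4: free(b) -> (freed b); heap: [0-3 ALLOC][4-6 FREE][7-10 ALLOC][11-32 FREE]
Op 5: d = malloc(1) -> d = 4; heap: [0-3 ALLOC][4-4 ALLOC][5-6 FREE][7-10 ALLOC][11-32 FREE]
Op 6: d = realloc(d, 8) -> d = 11; heap: [0-3 ALLOC][4-6 FREE][7-10 ALLOC][11-18 ALLOC][19-32 FREE]
Op 7: free(d) -> (freed d); heap: [0-3 ALLOC][4-6 FREE][7-10 ALLOC][11-32 FREE]
Op 8: c = realloc(c, 15) -> c = 7; heap: [0-3 ALLOC][4-6 FREE][7-21 ALLOC][22-32 FREE]
Op 9: a = realloc(a, 2) -> a = 0; heap: [0-1 ALLOC][2-6 FREE][7-21 ALLOC][22-32 FREE]
Op 10: free(a) -> (freed a); heap: [0-6 FREE][7-21 ALLOC][22-32 FREE]
Free blocks: [7 11] total_free=18 largest=11 -> 100*(18-11)/18 = 700/18 ≈ 38.889 -> rounds to 39

Answer: 39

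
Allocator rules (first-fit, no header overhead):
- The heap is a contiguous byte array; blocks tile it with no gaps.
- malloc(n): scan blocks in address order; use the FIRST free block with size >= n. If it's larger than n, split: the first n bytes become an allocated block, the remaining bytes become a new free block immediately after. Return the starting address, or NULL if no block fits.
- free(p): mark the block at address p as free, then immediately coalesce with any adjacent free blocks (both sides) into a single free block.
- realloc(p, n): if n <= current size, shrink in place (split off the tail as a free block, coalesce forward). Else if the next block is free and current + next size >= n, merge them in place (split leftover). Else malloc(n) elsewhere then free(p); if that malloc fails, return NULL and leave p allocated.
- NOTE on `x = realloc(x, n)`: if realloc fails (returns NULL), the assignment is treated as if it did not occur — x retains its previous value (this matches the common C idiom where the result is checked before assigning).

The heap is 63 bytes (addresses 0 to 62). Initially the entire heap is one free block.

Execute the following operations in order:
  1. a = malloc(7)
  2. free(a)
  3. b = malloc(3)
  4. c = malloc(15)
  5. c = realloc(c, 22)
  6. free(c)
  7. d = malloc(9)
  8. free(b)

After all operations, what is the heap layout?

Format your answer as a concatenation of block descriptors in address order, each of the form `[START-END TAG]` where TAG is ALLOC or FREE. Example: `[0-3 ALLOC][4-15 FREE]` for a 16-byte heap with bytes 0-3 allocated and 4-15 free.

Answer: [0-2 FREE][3-11 ALLOC][12-62 FREE]

Derivation:
Op 1: a = malloc(7) -> a = 0; heap: [0-6 ALLOC][7-62 FREE]
Op 2: free(a) -> (freed a); heap: [0-62 FREE]
Op 3: b = malloc(3) -> b = 0; heap: [0-2 ALLOC][3-62 FREE]
Op 4: c = malloc(15) -> c = 3; heap: [0-2 ALLOC][3-17 ALLOC][18-62 FREE]
Op 5: c = realloc(c, 22) -> c = 3; heap: [0-2 ALLOC][3-24 ALLOC][25-62 FREE]
Op 6: free(c) -> (freed c); heap: [0-2 ALLOC][3-62 FREE]
Op 7: d = malloc(9) -> d = 3; heap: [0-2 ALLOC][3-11 ALLOC][12-62 FREE]
Op 8: free(b) -> (freed b); heap: [0-2 FREE][3-11 ALLOC][12-62 FREE]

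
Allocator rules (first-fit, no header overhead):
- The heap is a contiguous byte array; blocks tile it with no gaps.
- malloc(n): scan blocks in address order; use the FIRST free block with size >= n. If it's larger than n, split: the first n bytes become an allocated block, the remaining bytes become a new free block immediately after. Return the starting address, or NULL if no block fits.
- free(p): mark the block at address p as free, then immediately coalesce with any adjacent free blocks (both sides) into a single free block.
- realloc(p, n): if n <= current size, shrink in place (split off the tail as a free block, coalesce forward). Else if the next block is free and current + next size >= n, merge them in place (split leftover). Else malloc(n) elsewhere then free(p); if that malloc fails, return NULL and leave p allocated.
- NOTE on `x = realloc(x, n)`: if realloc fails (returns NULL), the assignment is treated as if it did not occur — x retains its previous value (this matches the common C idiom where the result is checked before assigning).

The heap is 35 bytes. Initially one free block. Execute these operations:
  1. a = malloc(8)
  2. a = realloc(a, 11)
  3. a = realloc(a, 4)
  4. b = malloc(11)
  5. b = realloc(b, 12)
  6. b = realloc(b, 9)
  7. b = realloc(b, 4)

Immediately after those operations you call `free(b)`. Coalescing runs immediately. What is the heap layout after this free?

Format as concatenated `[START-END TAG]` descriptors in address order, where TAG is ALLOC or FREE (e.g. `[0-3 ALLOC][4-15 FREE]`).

Op 1: a = malloc(8) -> a = 0; heap: [0-7 ALLOC][8-34 FREE]
Op 2: a = realloc(a, 11) -> a = 0; heap: [0-10 ALLOC][11-34 FREE]
Op 3: a = realloc(a, 4) -> a = 0; heap: [0-3 ALLOC][4-34 FREE]
Op 4: b = malloc(11) -> b = 4; heap: [0-3 ALLOC][4-14 ALLOC][15-34 FREE]
Op 5: b = realloc(b, 12) -> b = 4; heap: [0-3 ALLOC][4-15 ALLOC][16-34 FREE]
Op 6: b = realloc(b, 9) -> b = 4; heap: [0-3 ALLOC][4-12 ALLOC][13-34 FREE]
Op 7: b = realloc(b, 4) -> b = 4; heap: [0-3 ALLOC][4-7 ALLOC][8-34 FREE]
free(b): b = 4 -> block [4-7 ALLOC]; mark free, coalesce with adjacent free neighbors -> [0-3 ALLOC][4-34 FREE]

Answer: [0-3 ALLOC][4-34 FREE]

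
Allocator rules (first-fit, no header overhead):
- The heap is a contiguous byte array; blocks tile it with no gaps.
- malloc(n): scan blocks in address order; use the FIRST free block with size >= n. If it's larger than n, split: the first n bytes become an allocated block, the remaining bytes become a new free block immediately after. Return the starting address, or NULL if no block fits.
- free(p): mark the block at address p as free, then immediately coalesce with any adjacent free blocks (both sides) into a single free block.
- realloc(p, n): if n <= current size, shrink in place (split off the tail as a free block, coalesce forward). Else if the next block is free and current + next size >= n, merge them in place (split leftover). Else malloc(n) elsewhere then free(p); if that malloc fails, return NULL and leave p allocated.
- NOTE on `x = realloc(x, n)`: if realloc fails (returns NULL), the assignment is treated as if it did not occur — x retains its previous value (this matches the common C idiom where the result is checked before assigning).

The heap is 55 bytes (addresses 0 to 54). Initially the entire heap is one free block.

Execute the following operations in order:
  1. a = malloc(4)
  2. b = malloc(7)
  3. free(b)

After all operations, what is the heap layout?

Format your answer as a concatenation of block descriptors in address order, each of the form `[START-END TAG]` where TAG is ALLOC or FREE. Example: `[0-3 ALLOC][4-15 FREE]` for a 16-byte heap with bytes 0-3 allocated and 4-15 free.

Op 1: a = malloc(4) -> a = 0; heap: [0-3 ALLOC][4-54 FREE]
Op 2: b = malloc(7) -> b = 4; heap: [0-3 ALLOC][4-10 ALLOC][11-54 FREE]
Op 3: free(b) -> (freed b); heap: [0-3 ALLOC][4-54 FREE]

Answer: [0-3 ALLOC][4-54 FREE]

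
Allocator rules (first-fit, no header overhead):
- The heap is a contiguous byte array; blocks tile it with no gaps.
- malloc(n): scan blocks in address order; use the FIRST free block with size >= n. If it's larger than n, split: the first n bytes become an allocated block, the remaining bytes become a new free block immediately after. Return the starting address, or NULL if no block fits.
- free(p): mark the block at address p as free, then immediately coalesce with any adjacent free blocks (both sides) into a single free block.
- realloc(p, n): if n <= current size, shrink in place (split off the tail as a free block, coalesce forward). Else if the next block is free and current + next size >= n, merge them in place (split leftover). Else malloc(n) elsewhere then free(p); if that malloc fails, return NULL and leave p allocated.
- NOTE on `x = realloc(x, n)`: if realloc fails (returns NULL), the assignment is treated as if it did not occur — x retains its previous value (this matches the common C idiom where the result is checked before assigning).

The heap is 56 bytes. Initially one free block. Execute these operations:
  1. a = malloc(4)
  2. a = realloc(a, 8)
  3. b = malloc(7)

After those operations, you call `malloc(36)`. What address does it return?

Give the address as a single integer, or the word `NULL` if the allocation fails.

Op 1: a = malloc(4) -> a = 0; heap: [0-3 ALLOC][4-55 FREE]
Op 2: a = realloc(a, 8) -> a = 0; heap: [0-7 ALLOC][8-55 FREE]
Op 3: b = malloc(7) -> b = 8; heap: [0-7 ALLOC][8-14 ALLOC][15-55 FREE]
malloc(36): first-fit scan over [0-7 ALLOC][8-14 ALLOC][15-55 FREE] -> 15

Answer: 15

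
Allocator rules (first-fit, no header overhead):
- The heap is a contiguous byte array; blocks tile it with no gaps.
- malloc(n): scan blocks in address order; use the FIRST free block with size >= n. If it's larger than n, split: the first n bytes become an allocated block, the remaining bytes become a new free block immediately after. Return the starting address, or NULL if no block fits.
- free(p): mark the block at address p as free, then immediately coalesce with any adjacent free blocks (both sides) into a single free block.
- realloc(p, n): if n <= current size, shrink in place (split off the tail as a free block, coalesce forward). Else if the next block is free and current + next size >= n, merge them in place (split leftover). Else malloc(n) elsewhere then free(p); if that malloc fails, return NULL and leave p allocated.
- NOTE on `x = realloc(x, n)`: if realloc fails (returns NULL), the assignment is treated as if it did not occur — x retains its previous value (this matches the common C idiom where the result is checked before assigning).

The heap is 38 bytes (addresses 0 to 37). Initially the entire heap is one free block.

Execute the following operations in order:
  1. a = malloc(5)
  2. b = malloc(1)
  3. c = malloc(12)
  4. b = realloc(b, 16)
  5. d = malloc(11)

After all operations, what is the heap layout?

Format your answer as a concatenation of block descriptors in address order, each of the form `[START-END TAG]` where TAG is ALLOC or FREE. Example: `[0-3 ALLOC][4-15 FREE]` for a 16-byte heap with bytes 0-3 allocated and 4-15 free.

Answer: [0-4 ALLOC][5-5 FREE][6-17 ALLOC][18-33 ALLOC][34-37 FREE]

Derivation:
Op 1: a = malloc(5) -> a = 0; heap: [0-4 ALLOC][5-37 FREE]
Op 2: b = malloc(1) -> b = 5; heap: [0-4 ALLOC][5-5 ALLOC][6-37 FREE]
Op 3: c = malloc(12) -> c = 6; heap: [0-4 ALLOC][5-5 ALLOC][6-17 ALLOC][18-37 FREE]
Op 4: b = realloc(b, 16) -> b = 18; heap: [0-4 ALLOC][5-5 FREE][6-17 ALLOC][18-33 ALLOC][34-37 FREE]
Op 5: d = malloc(11) -> d = NULL; heap: [0-4 ALLOC][5-5 FREE][6-17 ALLOC][18-33 ALLOC][34-37 FREE]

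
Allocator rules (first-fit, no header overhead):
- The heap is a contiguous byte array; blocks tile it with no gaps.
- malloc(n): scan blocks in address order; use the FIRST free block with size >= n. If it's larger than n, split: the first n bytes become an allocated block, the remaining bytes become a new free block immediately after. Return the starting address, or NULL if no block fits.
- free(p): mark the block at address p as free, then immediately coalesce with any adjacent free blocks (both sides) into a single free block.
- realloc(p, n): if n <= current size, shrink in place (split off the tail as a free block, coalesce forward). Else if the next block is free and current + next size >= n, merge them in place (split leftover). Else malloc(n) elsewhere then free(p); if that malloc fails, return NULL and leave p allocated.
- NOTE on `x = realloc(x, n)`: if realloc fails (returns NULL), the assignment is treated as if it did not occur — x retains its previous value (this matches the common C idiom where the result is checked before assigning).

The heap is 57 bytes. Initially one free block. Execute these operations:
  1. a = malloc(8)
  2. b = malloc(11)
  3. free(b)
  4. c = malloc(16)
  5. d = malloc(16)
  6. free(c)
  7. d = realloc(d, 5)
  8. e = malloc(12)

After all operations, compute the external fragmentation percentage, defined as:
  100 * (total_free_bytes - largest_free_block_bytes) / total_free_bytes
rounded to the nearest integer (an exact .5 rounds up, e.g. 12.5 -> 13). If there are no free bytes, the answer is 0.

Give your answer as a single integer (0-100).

Answer: 13

Derivation:
Op 1: a = malloc(8) -> a = 0; heap: [0-7 ALLOC][8-56 FREE]
Op 2: b = malloc(11) -> b = 8; heap: [0-7 ALLOC][8-18 ALLOC][19-56 FREE]
Op 3: free(b) -> (freed b); heap: [0-7 ALLOC][8-56 FREE]
Op 4: c = malloc(16) -> c = 8; heap: [0-7 ALLOC][8-23 ALLOC][24-56 FREE]
Op 5: d = malloc(16) -> d = 24; heap: [0-7 ALLOC][8-23 ALLOC][24-39 ALLOC][40-56 FREE]
Op 6: free(c) -> (freed c); heap: [0-7 ALLOC][8-23 FREE][24-39 ALLOC][40-56 FREE]
Op 7: d = realloc(d, 5) -> d = 24; heap: [0-7 ALLOC][8-23 FREE][24-28 ALLOC][29-56 FREE]
Op 8: e = malloc(12) -> e = 8; heap: [0-7 ALLOC][8-19 ALLOC][20-23 FREE][24-28 ALLOC][29-56 FREE]
Free blocks: [4 28] total_free=32 largest=28 -> 100*(32-28)/32 = 400/32 = 12.5 -> rounds to 13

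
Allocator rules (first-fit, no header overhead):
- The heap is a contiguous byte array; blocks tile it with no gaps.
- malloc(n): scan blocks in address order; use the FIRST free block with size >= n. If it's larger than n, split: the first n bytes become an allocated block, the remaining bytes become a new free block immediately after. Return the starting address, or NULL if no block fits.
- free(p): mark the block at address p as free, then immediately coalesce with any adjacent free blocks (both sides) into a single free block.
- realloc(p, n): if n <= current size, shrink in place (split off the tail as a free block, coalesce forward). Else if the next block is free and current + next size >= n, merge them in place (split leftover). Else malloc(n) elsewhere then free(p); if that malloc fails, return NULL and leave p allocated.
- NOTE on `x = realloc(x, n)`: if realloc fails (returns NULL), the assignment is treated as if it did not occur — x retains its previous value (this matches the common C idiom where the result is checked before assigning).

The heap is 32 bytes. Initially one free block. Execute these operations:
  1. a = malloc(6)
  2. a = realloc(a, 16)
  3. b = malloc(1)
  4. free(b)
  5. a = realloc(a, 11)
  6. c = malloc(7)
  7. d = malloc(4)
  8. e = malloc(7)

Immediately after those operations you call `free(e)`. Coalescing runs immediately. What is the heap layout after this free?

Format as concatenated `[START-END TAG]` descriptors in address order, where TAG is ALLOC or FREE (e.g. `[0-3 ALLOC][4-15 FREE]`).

Op 1: a = malloc(6) -> a = 0; heap: [0-5 ALLOC][6-31 FREE]
Op 2: a = realloc(a, 16) -> a = 0; heap: [0-15 ALLOC][16-31 FREE]
Op 3: b = malloc(1) -> b = 16; heap: [0-15 ALLOC][16-16 ALLOC][17-31 FREE]
Op 4: free(b) -> (freed b); heap: [0-15 ALLOC][16-31 FREE]
Op 5: a = realloc(a, 11) -> a = 0; heap: [0-10 ALLOC][11-31 FREE]
Op 6: c = malloc(7) -> c = 11; heap: [0-10 ALLOC][11-17 ALLOC][18-31 FREE]
Op 7: d = malloc(4) -> d = 18; heap: [0-10 ALLOC][11-17 ALLOC][18-21 ALLOC][22-31 FREE]
Op 8: e = malloc(7) -> e = 22; heap: [0-10 ALLOC][11-17 ALLOC][18-21 ALLOC][22-28 ALLOC][29-31 FREE]
free(e): e = 22 -> block [22-28 ALLOC]; mark free, coalesce with adjacent free neighbors -> [0-10 ALLOC][11-17 ALLOC][18-21 ALLOC][22-31 FREE]

Answer: [0-10 ALLOC][11-17 ALLOC][18-21 ALLOC][22-31 FREE]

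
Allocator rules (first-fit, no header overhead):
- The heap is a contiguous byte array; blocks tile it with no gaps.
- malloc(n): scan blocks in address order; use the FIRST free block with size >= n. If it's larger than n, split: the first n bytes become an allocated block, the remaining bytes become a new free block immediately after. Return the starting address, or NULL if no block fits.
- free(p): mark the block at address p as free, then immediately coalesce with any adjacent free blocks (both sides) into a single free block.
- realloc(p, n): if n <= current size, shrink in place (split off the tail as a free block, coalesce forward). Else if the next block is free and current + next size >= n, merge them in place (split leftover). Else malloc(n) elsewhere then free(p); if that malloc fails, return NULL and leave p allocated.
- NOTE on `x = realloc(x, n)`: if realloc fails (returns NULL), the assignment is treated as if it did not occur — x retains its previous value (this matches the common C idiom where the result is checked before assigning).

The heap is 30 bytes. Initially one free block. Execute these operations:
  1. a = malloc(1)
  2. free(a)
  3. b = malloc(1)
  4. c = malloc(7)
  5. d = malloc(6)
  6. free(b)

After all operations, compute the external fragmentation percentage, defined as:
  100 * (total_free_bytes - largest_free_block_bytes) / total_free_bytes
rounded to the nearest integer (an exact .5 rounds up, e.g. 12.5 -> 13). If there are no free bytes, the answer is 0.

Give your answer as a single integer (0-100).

Answer: 6

Derivation:
Op 1: a = malloc(1) -> a = 0; heap: [0-0 ALLOC][1-29 FREE]
Op 2: free(a) -> (freed a); heap: [0-29 FREE]
Op 3: b = malloc(1) -> b = 0; heap: [0-0 ALLOC][1-29 FREE]
Op 4: c = malloc(7) -> c = 1; heap: [0-0 ALLOC][1-7 ALLOC][8-29 FREE]
Op 5: d = malloc(6) -> d = 8; heap: [0-0 ALLOC][1-7 ALLOC][8-13 ALLOC][14-29 FREE]
Op 6: free(b) -> (freed b); heap: [0-0 FREE][1-7 ALLOC][8-13 ALLOC][14-29 FREE]
Free blocks: [1 16] total_free=17 largest=16 -> 100*(17-16)/17 = 100/17 ≈ 5.882 -> rounds to 6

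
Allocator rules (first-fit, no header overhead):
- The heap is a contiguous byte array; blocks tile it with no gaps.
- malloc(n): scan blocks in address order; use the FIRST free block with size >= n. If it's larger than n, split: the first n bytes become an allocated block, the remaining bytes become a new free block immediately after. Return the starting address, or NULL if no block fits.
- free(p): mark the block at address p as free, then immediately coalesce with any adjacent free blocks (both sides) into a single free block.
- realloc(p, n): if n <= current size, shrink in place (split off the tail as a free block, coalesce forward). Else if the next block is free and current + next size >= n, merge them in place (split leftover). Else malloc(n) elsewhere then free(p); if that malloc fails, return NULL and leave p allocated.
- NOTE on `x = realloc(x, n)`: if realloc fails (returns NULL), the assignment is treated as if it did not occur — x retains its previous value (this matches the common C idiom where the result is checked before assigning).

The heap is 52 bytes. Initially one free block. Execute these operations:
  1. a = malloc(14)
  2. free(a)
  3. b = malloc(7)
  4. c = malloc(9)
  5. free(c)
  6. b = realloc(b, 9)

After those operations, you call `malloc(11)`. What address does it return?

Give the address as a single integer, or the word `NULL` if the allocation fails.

Answer: 9

Derivation:
Op 1: a = malloc(14) -> a = 0; heap: [0-13 ALLOC][14-51 FREE]
Op 2: free(a) -> (freed a); heap: [0-51 FREE]
Op 3: b = malloc(7) -> b = 0; heap: [0-6 ALLOC][7-51 FREE]
Op 4: c = malloc(9) -> c = 7; heap: [0-6 ALLOC][7-15 ALLOC][16-51 FREE]
Op 5: free(c) -> (freed c); heap: [0-6 ALLOC][7-51 FREE]
Op 6: b = realloc(b, 9) -> b = 0; heap: [0-8 ALLOC][9-51 FREE]
malloc(11): first-fit scan over [0-8 ALLOC][9-51 FREE] -> 9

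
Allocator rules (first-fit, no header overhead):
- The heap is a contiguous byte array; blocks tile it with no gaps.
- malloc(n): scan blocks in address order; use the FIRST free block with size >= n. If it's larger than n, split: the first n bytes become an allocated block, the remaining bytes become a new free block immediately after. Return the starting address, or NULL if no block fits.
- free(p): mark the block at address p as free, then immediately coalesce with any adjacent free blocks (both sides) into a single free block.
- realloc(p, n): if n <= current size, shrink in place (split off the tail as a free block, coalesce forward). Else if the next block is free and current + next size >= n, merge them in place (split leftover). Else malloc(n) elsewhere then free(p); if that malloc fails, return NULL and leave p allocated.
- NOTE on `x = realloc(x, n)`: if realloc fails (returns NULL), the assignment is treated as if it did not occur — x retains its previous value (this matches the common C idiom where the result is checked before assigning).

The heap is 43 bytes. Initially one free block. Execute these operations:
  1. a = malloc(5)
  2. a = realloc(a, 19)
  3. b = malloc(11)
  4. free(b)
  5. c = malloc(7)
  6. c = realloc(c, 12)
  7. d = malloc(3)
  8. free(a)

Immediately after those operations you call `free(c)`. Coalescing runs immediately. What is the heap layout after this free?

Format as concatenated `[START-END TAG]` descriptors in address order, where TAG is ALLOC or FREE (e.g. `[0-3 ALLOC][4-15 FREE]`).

Answer: [0-30 FREE][31-33 ALLOC][34-42 FREE]

Derivation:
Op 1: a = malloc(5) -> a = 0; heap: [0-4 ALLOC][5-42 FREE]
Op 2: a = realloc(a, 19) -> a = 0; heap: [0-18 ALLOC][19-42 FREE]
Op 3: b = malloc(11) -> b = 19; heap: [0-18 ALLOC][19-29 ALLOC][30-42 FREE]
Op 4: free(b) -> (freed b); heap: [0-18 ALLOC][19-42 FREE]
Op 5: c = malloc(7) -> c = 19; heap: [0-18 ALLOC][19-25 ALLOC][26-42 FREE]
Op 6: c = realloc(c, 12) -> c = 19; heap: [0-18 ALLOC][19-30 ALLOC][31-42 FREE]
Op 7: d = malloc(3) -> d = 31; heap: [0-18 ALLOC][19-30 ALLOC][31-33 ALLOC][34-42 FREE]
Op 8: free(a) -> (freed a); heap: [0-18 FREE][19-30 ALLOC][31-33 ALLOC][34-42 FREE]
free(c): c = 19 -> block [19-30 ALLOC]; mark free, coalesce with adjacent free neighbors -> [0-30 FREE][31-33 ALLOC][34-42 FREE]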